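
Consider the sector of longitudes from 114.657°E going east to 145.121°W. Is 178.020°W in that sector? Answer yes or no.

Yes

Band width going east from +114.657° to -145.121°: ((-145.121 − 114.657) mod 360) = 100.222°.
Offset of -178.020° east of the west edge: ((-178.020 − 114.657) mod 360) = 67.323°.
67.323° ≤ 100.222° ⇒ inside.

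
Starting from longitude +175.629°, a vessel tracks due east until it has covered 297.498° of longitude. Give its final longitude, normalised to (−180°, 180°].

Start at +175.629°; shift +297.498° → +473.127°.
+473.127° lies outside (−180°, 180°]; subtract 360° → +113.127°.

+113.127°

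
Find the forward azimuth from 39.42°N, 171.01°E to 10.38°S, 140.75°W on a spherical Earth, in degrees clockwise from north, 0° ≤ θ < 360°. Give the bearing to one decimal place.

Δλ = -140.75 − 171.01 = -311.76°; wrapped into (−180°, 180°]: 48.24°.
θ = atan2( sin Δλ · cos φ₂ , cos φ₁ · sin φ₂ − sin φ₁ · cos φ₂ · cos Δλ )
  = atan2(0.73373, -0.55518) = 127.113° → normalised to [0°, 360°): 127.113°.

127.1°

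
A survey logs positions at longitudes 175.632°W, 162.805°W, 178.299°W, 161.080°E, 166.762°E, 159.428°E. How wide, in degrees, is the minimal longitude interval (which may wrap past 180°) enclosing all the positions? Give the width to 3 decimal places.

Sort the longitudes: -178.299°, -175.632°, -162.805°, +159.428°, +161.080°, +166.762°.
Eastward gaps between consecutive values (wrapping around): 2.667°, 12.827°, 322.233°, 1.652°, 5.682°, 14.939°.
Largest gap = 322.233° ⇒ minimal covering band is its complement: 360° − 322.233° = 37.767°.
Band runs from +159.428° eastward to -162.805°, crossing the antimeridian.

37.767°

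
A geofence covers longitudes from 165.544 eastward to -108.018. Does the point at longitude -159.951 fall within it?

Band width going east from +165.544° to -108.018°: ((-108.018 − 165.544) mod 360) = 86.438°.
Offset of -159.951° east of the west edge: ((-159.951 − 165.544) mod 360) = 34.505°.
34.505° ≤ 86.438° ⇒ inside.

Yes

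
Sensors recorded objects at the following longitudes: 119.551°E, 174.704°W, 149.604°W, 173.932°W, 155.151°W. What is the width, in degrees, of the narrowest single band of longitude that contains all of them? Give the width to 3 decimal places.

90.845°

Sort the longitudes: -174.704°, -173.932°, -155.151°, -149.604°, +119.551°.
Eastward gaps between consecutive values (wrapping around): 0.772°, 18.781°, 5.547°, 269.155°, 65.745°.
Largest gap = 269.155° ⇒ minimal covering band is its complement: 360° − 269.155° = 90.845°.
Band runs from +119.551° eastward to -149.604°, crossing the antimeridian.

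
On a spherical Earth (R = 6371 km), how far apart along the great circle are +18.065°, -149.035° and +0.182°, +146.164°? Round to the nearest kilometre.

Δλ = 146.164 − -149.035 = 295.199°; wrapped into (−180°, 180°]: -64.801°.
Δφ = 0.182 − 18.065 = -17.883°.
a = sin²(Δφ/2) + cos φ₁ · cos φ₂ · sin²(Δλ/2) = 0.297121.
c = 2·atan2(√a, √(1−a)) = 1.15299 rad → d = 6371·c ≈ 7345.68 km.

7346 km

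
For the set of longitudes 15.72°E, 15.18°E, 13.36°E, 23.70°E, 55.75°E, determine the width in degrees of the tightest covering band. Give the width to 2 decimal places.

42.39°

Sort the longitudes: +13.36°, +15.18°, +15.72°, +23.70°, +55.75°.
Eastward gaps between consecutive values (wrapping around): 1.82°, 0.54°, 7.98°, 32.05°, 317.61°.
Largest gap = 317.61° ⇒ minimal covering band is its complement: 360° − 317.61° = 42.39°.
Band runs from +13.36° eastward to +55.75°.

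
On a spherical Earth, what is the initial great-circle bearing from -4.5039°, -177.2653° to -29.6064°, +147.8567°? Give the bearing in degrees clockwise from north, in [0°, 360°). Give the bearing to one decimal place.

Δλ = 147.8567 − -177.2653 = 325.1220°; wrapped into (−180°, 180°]: -34.8780°.
θ = atan2( sin Δλ · cos φ₂ , cos φ₁ · sin φ₂ − sin φ₁ · cos φ₂ · cos Δλ )
  = atan2(-0.49717, -0.43650) = -131.282° → normalised to [0°, 360°): 228.718°.

228.7°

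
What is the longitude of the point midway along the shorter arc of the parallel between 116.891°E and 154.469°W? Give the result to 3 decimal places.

161.211°E

Signed shortest Δλ from +116.891° to -154.469° is +88.640°.
Midpoint longitude = +116.891° + (+88.640°)/2 = +116.891° + 44.320° = +161.211°.
(The naïve average (+116.891 + -154.469)/2 = -18.789° is on the wrong side of the globe.)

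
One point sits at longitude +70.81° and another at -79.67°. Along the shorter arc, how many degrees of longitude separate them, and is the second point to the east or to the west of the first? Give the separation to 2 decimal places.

150.48° west

Raw difference: -79.67 − 70.81 = -150.48°.
Normalise into (−180°, 180°]: -150.48° stays -150.48°.
Negative ⇒ the second point lies to the west; separation 150.48°.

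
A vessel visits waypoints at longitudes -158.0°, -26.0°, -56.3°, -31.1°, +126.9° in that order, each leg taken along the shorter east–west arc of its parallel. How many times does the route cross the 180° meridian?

0

Leg 1: -158.0° → -26.0°, shortest Δλ = 132.0° (east) — does not cross 180°.
Leg 2: -26.0° → -56.3°, shortest Δλ = -30.3° (west) — does not cross 180°.
Leg 3: -56.3° → -31.1°, shortest Δλ = 25.2° (east) — does not cross 180°.
Leg 4: -31.1° → +126.9°, shortest Δλ = 158.0° (east) — does not cross 180°.
Total crossings: 0.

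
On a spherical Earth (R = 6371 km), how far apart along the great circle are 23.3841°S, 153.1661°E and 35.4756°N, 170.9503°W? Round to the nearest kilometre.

Δλ = -170.9503 − 153.1661 = -324.1164°; wrapped into (−180°, 180°]: 35.8836°.
Δφ = 35.4756 − -23.3841 = 58.8597°.
a = sin²(Δφ/2) + cos φ₁ · cos φ₂ · sin²(Δλ/2) = 0.312364.
c = 2·atan2(√a, √(1−a)) = 1.18611 rad → d = 6371·c ≈ 7556.68 km.

7557 km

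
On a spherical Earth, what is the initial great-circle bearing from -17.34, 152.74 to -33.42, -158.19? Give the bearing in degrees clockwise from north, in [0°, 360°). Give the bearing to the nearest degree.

120°

Δλ = -158.19 − 152.74 = -310.93°; wrapped into (−180°, 180°]: 49.07°.
θ = atan2( sin Δλ · cos φ₂ , cos φ₁ · sin φ₂ − sin φ₁ · cos φ₂ · cos Δλ )
  = atan2(0.63059, -0.36277) = 119.911° → normalised to [0°, 360°): 119.911°.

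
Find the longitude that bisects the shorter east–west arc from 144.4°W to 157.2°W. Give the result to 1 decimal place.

Signed shortest Δλ from -144.4° to -157.2° is -12.8°.
Midpoint longitude = -144.4° + (-12.8°)/2 = -144.4° − 6.4° = -150.8°.

150.8°W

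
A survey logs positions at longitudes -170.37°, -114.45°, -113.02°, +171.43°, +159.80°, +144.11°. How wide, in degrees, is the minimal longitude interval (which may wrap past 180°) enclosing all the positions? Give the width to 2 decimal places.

Sort the longitudes: -170.37°, -114.45°, -113.02°, +144.11°, +159.80°, +171.43°.
Eastward gaps between consecutive values (wrapping around): 55.92°, 1.43°, 257.13°, 15.69°, 11.63°, 18.20°.
Largest gap = 257.13° ⇒ minimal covering band is its complement: 360° − 257.13° = 102.87°.
Band runs from +144.11° eastward to -113.02°, crossing the antimeridian.

102.87°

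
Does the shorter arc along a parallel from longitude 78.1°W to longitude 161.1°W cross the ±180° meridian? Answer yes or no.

Signed shortest Δλ = ((-161.1 − -78.1 + 180) mod 360) − 180 = -83.0°.
Going west by 83.0° from -78.1° reaches -161.1° without touching 180°.

No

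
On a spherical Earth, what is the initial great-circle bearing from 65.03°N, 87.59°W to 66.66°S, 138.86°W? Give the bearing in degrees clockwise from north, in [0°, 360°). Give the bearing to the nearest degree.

Δλ = -138.86 − -87.59 = -51.27°.
θ = atan2( sin Δλ · cos φ₂ , cos φ₁ · sin φ₂ − sin φ₁ · cos φ₂ · cos Δλ )
  = atan2(-0.30907, -0.61231) = -153.217° → normalised to [0°, 360°): 206.783°.

207°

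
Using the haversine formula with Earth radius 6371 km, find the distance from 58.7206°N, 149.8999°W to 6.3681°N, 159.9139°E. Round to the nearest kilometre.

7210 km

Δλ = 159.9139 − -149.8999 = 309.8138°; wrapped into (−180°, 180°]: -50.1862°.
Δφ = 6.3681 − 58.7206 = -52.3525°.
a = sin²(Δφ/2) + cos φ₁ · cos φ₂ · sin²(Δλ/2) = 0.287405.
c = 2·atan2(√a, √(1−a)) = 1.13162 rad → d = 6371·c ≈ 7209.57 km.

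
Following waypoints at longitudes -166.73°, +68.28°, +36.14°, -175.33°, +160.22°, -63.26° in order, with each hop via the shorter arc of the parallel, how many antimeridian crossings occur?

4

Leg 1: -166.73° → +68.28°, shortest Δλ = -124.99° (west) — crosses 180°.
Leg 2: +68.28° → +36.14°, shortest Δλ = -32.14° (west) — does not cross 180°.
Leg 3: +36.14° → -175.33°, shortest Δλ = 148.53° (east) — crosses 180°.
Leg 4: -175.33° → +160.22°, shortest Δλ = -24.45° (west) — crosses 180°.
Leg 5: +160.22° → -63.26°, shortest Δλ = 136.52° (east) — crosses 180°.
Total crossings: 4.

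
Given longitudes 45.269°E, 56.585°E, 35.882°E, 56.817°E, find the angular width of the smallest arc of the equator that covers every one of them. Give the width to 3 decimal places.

20.935°

Sort the longitudes: +35.882°, +45.269°, +56.585°, +56.817°.
Eastward gaps between consecutive values (wrapping around): 9.387°, 11.316°, 0.232°, 339.065°.
Largest gap = 339.065° ⇒ minimal covering band is its complement: 360° − 339.065° = 20.935°.
Band runs from +35.882° eastward to +56.817°.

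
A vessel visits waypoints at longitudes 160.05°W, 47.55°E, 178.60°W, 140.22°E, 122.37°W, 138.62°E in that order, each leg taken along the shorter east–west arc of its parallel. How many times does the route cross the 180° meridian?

Leg 1: -160.05° → +47.55°, shortest Δλ = -152.4° (west) — crosses 180°.
Leg 2: +47.55° → -178.60°, shortest Δλ = 133.85° (east) — crosses 180°.
Leg 3: -178.60° → +140.22°, shortest Δλ = -41.18° (west) — crosses 180°.
Leg 4: +140.22° → -122.37°, shortest Δλ = 97.41° (east) — crosses 180°.
Leg 5: -122.37° → +138.62°, shortest Δλ = -99.01° (west) — crosses 180°.
Total crossings: 5.

5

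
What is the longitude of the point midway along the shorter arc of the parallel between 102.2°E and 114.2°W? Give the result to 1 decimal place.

174.0°E

Signed shortest Δλ from +102.2° to -114.2° is +143.6°.
Midpoint longitude = +102.2° + (+143.6°)/2 = +102.2° + 71.8° = +174.0°.
(The naïve average (+102.2 + -114.2)/2 = -6.0° is on the wrong side of the globe.)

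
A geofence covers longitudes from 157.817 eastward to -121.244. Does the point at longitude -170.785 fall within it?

Band width going east from +157.817° to -121.244°: ((-121.244 − 157.817) mod 360) = 80.939°.
Offset of -170.785° east of the west edge: ((-170.785 − 157.817) mod 360) = 31.398°.
31.398° ≤ 80.939° ⇒ inside.

Yes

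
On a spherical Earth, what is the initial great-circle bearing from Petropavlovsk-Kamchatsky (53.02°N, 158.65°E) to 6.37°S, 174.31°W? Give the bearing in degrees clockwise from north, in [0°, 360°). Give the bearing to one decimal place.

Δλ = -174.31 − 158.65 = -332.96°; wrapped into (−180°, 180°]: 27.04°.
θ = atan2( sin Δλ · cos φ₂ , cos φ₁ · sin φ₂ − sin φ₁ · cos φ₂ · cos Δλ )
  = atan2(0.45181, -0.77387) = 149.722° → normalised to [0°, 360°): 149.722°.

149.7°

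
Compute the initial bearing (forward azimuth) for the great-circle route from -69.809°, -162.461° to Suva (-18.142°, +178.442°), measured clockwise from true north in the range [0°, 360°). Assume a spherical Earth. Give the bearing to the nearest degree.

337°

Δλ = 178.442 − -162.461 = 340.903°; wrapped into (−180°, 180°]: -19.097°.
θ = atan2( sin Δλ · cos φ₂ , cos φ₁ · sin φ₂ − sin φ₁ · cos φ₂ · cos Δλ )
  = atan2(-0.31090, 0.73534) = -22.919° → normalised to [0°, 360°): 337.081°.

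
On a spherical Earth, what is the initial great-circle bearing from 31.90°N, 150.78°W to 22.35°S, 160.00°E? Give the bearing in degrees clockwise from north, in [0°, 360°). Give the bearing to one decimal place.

Δλ = 160.00 − -150.78 = 310.78°; wrapped into (−180°, 180°]: -49.22°.
θ = atan2( sin Δλ · cos φ₂ , cos φ₁ · sin φ₂ − sin φ₁ · cos φ₂ · cos Δλ )
  = atan2(-0.70034, -0.64206) = -132.514° → normalised to [0°, 360°): 227.486°.

227.5°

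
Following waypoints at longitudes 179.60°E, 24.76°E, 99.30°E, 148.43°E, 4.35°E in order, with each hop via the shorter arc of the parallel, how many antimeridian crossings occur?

0

Leg 1: +179.60° → +24.76°, shortest Δλ = -154.84° (west) — does not cross 180°.
Leg 2: +24.76° → +99.30°, shortest Δλ = 74.54° (east) — does not cross 180°.
Leg 3: +99.30° → +148.43°, shortest Δλ = 49.13° (east) — does not cross 180°.
Leg 4: +148.43° → +4.35°, shortest Δλ = -144.08° (west) — does not cross 180°.
Total crossings: 0.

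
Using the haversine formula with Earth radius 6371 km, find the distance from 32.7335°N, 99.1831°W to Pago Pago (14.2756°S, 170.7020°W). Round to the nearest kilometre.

9209 km

Δλ = -170.7020 − -99.1831 = -71.5189°.
Δφ = -14.2756 − 32.7335 = -47.0091°.
a = sin²(Δφ/2) + cos φ₁ · cos φ₂ · sin²(Δλ/2) = 0.437460.
c = 2·atan2(√a, √(1−a)) = 1.44539 rad → d = 6371·c ≈ 9208.56 km.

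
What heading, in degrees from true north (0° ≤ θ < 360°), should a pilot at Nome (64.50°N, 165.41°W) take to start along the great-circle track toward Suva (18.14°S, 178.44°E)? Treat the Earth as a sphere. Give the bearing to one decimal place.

Δλ = 178.44 − -165.41 = 343.85°; wrapped into (−180°, 180°]: -16.15°.
θ = atan2( sin Δλ · cos φ₂ , cos φ₁ · sin φ₂ − sin φ₁ · cos φ₂ · cos Δλ )
  = atan2(-0.26433, -0.95791) = -164.574° → normalised to [0°, 360°): 195.426°.

195.4°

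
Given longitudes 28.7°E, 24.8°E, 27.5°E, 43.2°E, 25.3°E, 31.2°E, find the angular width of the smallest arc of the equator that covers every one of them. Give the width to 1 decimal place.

Sort the longitudes: +24.8°, +25.3°, +27.5°, +28.7°, +31.2°, +43.2°.
Eastward gaps between consecutive values (wrapping around): 0.5°, 2.2°, 1.2°, 2.5°, 12.0°, 341.6°.
Largest gap = 341.6° ⇒ minimal covering band is its complement: 360° − 341.6° = 18.4°.
Band runs from +24.8° eastward to +43.2°.

18.4°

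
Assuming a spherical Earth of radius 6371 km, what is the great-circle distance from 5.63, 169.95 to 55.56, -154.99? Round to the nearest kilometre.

6361 km

Δλ = -154.99 − 169.95 = -324.94°; wrapped into (−180°, 180°]: 35.06°.
Δφ = 55.56 − 5.63 = 49.93°.
a = sin²(Δφ/2) + cos φ₁ · cos φ₂ · sin²(Δλ/2) = 0.229200.
c = 2·atan2(√a, √(1−a)) = 0.99846 rad → d = 6371·c ≈ 6361.16 km.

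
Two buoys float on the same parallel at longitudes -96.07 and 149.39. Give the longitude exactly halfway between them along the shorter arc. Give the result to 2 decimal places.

Signed shortest Δλ from -96.07° to +149.39° is -114.54°.
Midpoint longitude = -96.07° + (-114.54°)/2 = -96.07° − 57.27° = -153.34°.
(The naïve average (-96.07 + +149.39)/2 = 26.66° is on the wrong side of the globe.)

-153.34°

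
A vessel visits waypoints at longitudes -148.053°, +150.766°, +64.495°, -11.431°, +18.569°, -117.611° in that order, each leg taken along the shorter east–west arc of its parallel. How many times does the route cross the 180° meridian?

1

Leg 1: -148.053° → +150.766°, shortest Δλ = -61.181° (west) — crosses 180°.
Leg 2: +150.766° → +64.495°, shortest Δλ = -86.271° (west) — does not cross 180°.
Leg 3: +64.495° → -11.431°, shortest Δλ = -75.926° (west) — does not cross 180°.
Leg 4: -11.431° → +18.569°, shortest Δλ = 30.0° (east) — does not cross 180°.
Leg 5: +18.569° → -117.611°, shortest Δλ = -136.18° (west) — does not cross 180°.
Total crossings: 1.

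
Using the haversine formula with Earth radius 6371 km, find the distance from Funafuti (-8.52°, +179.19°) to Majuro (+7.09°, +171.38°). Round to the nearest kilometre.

Δλ = 171.38 − 179.19 = -7.81°.
Δφ = 7.09 − -8.52 = 15.61°.
a = sin²(Δφ/2) + cos φ₁ · cos φ₂ · sin²(Δλ/2) = 0.022994.
c = 2·atan2(√a, √(1−a)) = 0.30445 rad → d = 6371·c ≈ 1939.64 km.

1940 km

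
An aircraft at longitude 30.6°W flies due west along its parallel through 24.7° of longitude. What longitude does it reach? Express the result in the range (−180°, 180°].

Start at -30.6°; shift −24.7° → -55.3°.
-55.3° already lies in (−180°, 180°].

55.3°W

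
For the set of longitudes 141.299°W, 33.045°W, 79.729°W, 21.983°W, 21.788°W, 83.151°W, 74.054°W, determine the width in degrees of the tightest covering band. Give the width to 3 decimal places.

119.511°

Sort the longitudes: -141.299°, -83.151°, -79.729°, -74.054°, -33.045°, -21.983°, -21.788°.
Eastward gaps between consecutive values (wrapping around): 58.148°, 3.422°, 5.675°, 41.009°, 11.062°, 0.195°, 240.489°.
Largest gap = 240.489° ⇒ minimal covering band is its complement: 360° − 240.489° = 119.511°.
Band runs from -141.299° eastward to -21.788°.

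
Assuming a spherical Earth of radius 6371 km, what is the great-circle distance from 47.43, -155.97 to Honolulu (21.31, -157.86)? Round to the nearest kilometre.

2909 km

Δλ = -157.86 − -155.97 = -1.89°.
Δφ = 21.31 − 47.43 = -26.12°.
a = sin²(Δφ/2) + cos φ₁ · cos φ₂ · sin²(Δλ/2) = 0.051234.
c = 2·atan2(√a, √(1−a)) = 0.45666 rad → d = 6371·c ≈ 2909.37 km.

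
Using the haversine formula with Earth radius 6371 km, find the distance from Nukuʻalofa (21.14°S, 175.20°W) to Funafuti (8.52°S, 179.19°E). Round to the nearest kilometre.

1527 km

Δλ = 179.19 − -175.20 = 354.39°; wrapped into (−180°, 180°]: -5.61°.
Δφ = -8.52 − -21.14 = 12.62°.
a = sin²(Δφ/2) + cos φ₁ · cos φ₂ · sin²(Δλ/2) = 0.014289.
c = 2·atan2(√a, √(1−a)) = 0.23964 rad → d = 6371·c ≈ 1526.77 km.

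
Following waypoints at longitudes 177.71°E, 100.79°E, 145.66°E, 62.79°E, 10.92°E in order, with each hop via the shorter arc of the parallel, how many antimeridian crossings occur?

0

Leg 1: +177.71° → +100.79°, shortest Δλ = -76.92° (west) — does not cross 180°.
Leg 2: +100.79° → +145.66°, shortest Δλ = 44.87° (east) — does not cross 180°.
Leg 3: +145.66° → +62.79°, shortest Δλ = -82.87° (west) — does not cross 180°.
Leg 4: +62.79° → +10.92°, shortest Δλ = -51.87° (west) — does not cross 180°.
Total crossings: 0.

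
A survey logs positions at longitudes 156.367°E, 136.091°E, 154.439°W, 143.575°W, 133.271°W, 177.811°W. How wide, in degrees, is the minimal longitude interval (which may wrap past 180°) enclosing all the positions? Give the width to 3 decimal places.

90.638°

Sort the longitudes: -177.811°, -154.439°, -143.575°, -133.271°, +136.091°, +156.367°.
Eastward gaps between consecutive values (wrapping around): 23.372°, 10.864°, 10.304°, 269.362°, 20.276°, 25.822°.
Largest gap = 269.362° ⇒ minimal covering band is its complement: 360° − 269.362° = 90.638°.
Band runs from +136.091° eastward to -133.271°, crossing the antimeridian.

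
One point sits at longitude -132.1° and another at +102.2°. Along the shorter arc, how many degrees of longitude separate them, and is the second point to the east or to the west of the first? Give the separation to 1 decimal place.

Raw difference: 102.2 − -132.1 = 234.3°.
Normalise into (−180°, 180°]: 234.3° − 360° = -125.7°.
Negative ⇒ the second point lies to the west; separation 125.7°.

125.7° west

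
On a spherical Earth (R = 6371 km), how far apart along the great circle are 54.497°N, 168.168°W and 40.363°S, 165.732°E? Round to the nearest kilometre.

Δλ = 165.732 − -168.168 = 333.900°; wrapped into (−180°, 180°]: -26.100°.
Δφ = -40.363 − 54.497 = -94.860°.
a = sin²(Δφ/2) + cos φ₁ · cos φ₂ · sin²(Δλ/2) = 0.564922.
c = 2·atan2(√a, √(1−a)) = 1.70101 rad → d = 6371·c ≈ 10837.12 km.

10837 km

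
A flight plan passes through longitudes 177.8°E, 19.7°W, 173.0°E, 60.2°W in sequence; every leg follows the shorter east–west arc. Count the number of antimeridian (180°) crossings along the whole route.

3

Leg 1: +177.8° → -19.7°, shortest Δλ = 162.5° (east) — crosses 180°.
Leg 2: -19.7° → +173.0°, shortest Δλ = -167.3° (west) — crosses 180°.
Leg 3: +173.0° → -60.2°, shortest Δλ = 126.8° (east) — crosses 180°.
Total crossings: 3.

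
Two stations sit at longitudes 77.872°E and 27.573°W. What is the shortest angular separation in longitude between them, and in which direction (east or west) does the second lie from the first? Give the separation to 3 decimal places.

Raw difference: -27.573 − 77.872 = -105.445°.
Normalise into (−180°, 180°]: -105.445° stays -105.445°.
Negative ⇒ the second point lies to the west; separation 105.445°.

105.445° west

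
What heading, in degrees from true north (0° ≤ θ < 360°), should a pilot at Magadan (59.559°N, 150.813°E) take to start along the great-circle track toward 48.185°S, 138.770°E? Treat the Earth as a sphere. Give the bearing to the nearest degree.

188°

Δλ = 138.770 − 150.813 = -12.043°.
θ = atan2( sin Δλ · cos φ₂ , cos φ₁ · sin φ₂ − sin φ₁ · cos φ₂ · cos Δλ )
  = atan2(-0.13911, -0.93978) = -171.580° → normalised to [0°, 360°): 188.420°.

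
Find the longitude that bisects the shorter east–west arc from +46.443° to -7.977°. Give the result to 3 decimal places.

+19.233°

Signed shortest Δλ from +46.443° to -7.977° is -54.420°.
Midpoint longitude = +46.443° + (-54.420°)/2 = +46.443° − 27.210° = +19.233°.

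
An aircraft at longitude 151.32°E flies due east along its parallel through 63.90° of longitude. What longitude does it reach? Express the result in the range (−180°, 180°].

Start at +151.32°; shift +63.90° → +215.22°.
+215.22° lies outside (−180°, 180°]; subtract 360° → -144.78°.

144.78°W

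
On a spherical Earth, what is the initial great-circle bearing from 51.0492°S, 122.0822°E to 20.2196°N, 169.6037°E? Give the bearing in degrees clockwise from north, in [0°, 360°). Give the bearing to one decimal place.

Δλ = 169.6037 − 122.0822 = 47.5215°.
θ = atan2( sin Δλ · cos φ₂ , cos φ₁ · sin φ₂ − sin φ₁ · cos φ₂ · cos Δλ )
  = atan2(0.69208, 0.71009) = 44.264° → normalised to [0°, 360°): 44.264°.

44.3°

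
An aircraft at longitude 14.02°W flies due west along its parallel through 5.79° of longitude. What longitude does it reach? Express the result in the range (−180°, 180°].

Start at -14.02°; shift −5.79° → -19.81°.
-19.81° already lies in (−180°, 180°].

19.81°W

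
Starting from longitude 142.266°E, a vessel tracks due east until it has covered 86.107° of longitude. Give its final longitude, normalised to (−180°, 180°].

Start at +142.266°; shift +86.107° → +228.373°.
+228.373° lies outside (−180°, 180°]; subtract 360° → -131.627°.

131.627°W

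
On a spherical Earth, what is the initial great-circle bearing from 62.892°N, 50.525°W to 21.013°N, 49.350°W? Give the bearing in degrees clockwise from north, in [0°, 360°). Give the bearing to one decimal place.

Δλ = -49.350 − -50.525 = 1.175°.
θ = atan2( sin Δλ · cos φ₂ , cos φ₁ · sin φ₂ − sin φ₁ · cos φ₂ · cos Δλ )
  = atan2(0.01914, -0.66738) = 178.357° → normalised to [0°, 360°): 178.357°.

178.4°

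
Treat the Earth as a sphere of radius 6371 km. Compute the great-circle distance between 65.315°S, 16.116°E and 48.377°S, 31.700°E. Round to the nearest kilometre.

Δλ = 31.700 − 16.116 = 15.584°.
Δφ = -48.377 − -65.315 = 16.938°.
a = sin²(Δφ/2) + cos φ₁ · cos φ₂ · sin²(Δλ/2) = 0.026789.
c = 2·atan2(√a, √(1−a)) = 0.32882 rad → d = 6371·c ≈ 2094.94 km.

2095 km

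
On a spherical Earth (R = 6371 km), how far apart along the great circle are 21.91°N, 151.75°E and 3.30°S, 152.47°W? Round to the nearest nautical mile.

Δλ = -152.47 − 151.75 = -304.22°; wrapped into (−180°, 180°]: 55.78°.
Δφ = -3.30 − 21.91 = -25.21°.
a = sin²(Δφ/2) + cos φ₁ · cos φ₂ · sin²(Δλ/2) = 0.250296.
c = 2·atan2(√a, √(1−a)) = 1.04788 rad → d = 6371·c ≈ 6676.05 km ≈ 3604.78 nmi.

3605 nmi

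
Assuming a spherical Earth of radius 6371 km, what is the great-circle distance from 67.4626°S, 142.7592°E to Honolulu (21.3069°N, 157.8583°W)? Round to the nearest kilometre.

10991 km

Δλ = -157.8583 − 142.7592 = -300.6175°; wrapped into (−180°, 180°]: 59.3825°.
Δφ = 21.3069 − -67.4626 = 88.7695°.
a = sin²(Δφ/2) + cos φ₁ · cos φ₂ · sin²(Δλ/2) = 0.576873.
c = 2·atan2(√a, √(1−a)) = 1.72516 rad → d = 6371·c ≈ 10990.97 km.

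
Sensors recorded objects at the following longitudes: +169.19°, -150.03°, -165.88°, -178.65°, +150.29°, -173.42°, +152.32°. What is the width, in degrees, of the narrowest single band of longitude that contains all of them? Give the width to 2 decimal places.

Sort the longitudes: -178.65°, -173.42°, -165.88°, -150.03°, +150.29°, +152.32°, +169.19°.
Eastward gaps between consecutive values (wrapping around): 5.23°, 7.54°, 15.85°, 300.32°, 2.03°, 16.87°, 12.16°.
Largest gap = 300.32° ⇒ minimal covering band is its complement: 360° − 300.32° = 59.68°.
Band runs from +150.29° eastward to -150.03°, crossing the antimeridian.

59.68°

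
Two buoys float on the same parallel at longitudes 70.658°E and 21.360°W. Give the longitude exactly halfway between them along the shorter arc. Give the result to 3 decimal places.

24.649°E

Signed shortest Δλ from +70.658° to -21.360° is -92.018°.
Midpoint longitude = +70.658° + (-92.018°)/2 = +70.658° − 46.009° = +24.649°.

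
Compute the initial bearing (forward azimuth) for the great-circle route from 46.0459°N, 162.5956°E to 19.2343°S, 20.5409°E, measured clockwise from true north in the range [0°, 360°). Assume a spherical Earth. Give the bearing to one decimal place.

297.9°

Δλ = 20.5409 − 162.5956 = -142.0547°.
θ = atan2( sin Δλ · cos φ₂ , cos φ₁ · sin φ₂ − sin φ₁ · cos φ₂ · cos Δλ )
  = atan2(-0.58058, 0.30737) = -62.103° → normalised to [0°, 360°): 297.897°.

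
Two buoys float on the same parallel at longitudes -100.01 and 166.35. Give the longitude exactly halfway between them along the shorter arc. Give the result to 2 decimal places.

Signed shortest Δλ from -100.01° to +166.35° is -93.64°.
Midpoint longitude = -100.01° + (-93.64°)/2 = -100.01° − 46.82° = -146.83°.
(The naïve average (-100.01 + +166.35)/2 = 33.17° is on the wrong side of the globe.)

-146.83°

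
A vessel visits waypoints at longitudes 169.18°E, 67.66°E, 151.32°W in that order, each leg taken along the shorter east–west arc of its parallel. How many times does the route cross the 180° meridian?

Leg 1: +169.18° → +67.66°, shortest Δλ = -101.52° (west) — does not cross 180°.
Leg 2: +67.66° → -151.32°, shortest Δλ = 141.02° (east) — crosses 180°.
Total crossings: 1.

1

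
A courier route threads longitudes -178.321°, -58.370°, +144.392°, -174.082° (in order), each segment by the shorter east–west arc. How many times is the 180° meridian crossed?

2

Leg 1: -178.321° → -58.370°, shortest Δλ = 119.951° (east) — does not cross 180°.
Leg 2: -58.370° → +144.392°, shortest Δλ = -157.238° (west) — crosses 180°.
Leg 3: +144.392° → -174.082°, shortest Δλ = 41.526° (east) — crosses 180°.
Total crossings: 2.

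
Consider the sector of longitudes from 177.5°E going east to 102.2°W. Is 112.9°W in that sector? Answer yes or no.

Band width going east from +177.5° to -102.2°: ((-102.2 − 177.5) mod 360) = 80.3°.
Offset of -112.9° east of the west edge: ((-112.9 − 177.5) mod 360) = 69.6°.
69.6° ≤ 80.3° ⇒ inside.

Yes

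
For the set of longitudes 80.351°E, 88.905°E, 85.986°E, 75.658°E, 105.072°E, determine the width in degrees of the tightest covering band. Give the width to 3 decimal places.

Sort the longitudes: +75.658°, +80.351°, +85.986°, +88.905°, +105.072°.
Eastward gaps between consecutive values (wrapping around): 4.693°, 5.635°, 2.919°, 16.167°, 330.586°.
Largest gap = 330.586° ⇒ minimal covering band is its complement: 360° − 330.586° = 29.414°.
Band runs from +75.658° eastward to +105.072°.

29.414°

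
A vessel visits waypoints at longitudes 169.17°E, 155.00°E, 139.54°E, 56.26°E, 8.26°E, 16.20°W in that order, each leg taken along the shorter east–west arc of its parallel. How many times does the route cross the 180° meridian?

0

Leg 1: +169.17° → +155.00°, shortest Δλ = -14.17° (west) — does not cross 180°.
Leg 2: +155.00° → +139.54°, shortest Δλ = -15.46° (west) — does not cross 180°.
Leg 3: +139.54° → +56.26°, shortest Δλ = -83.28° (west) — does not cross 180°.
Leg 4: +56.26° → +8.26°, shortest Δλ = -48.0° (west) — does not cross 180°.
Leg 5: +8.26° → -16.20°, shortest Δλ = -24.46° (west) — does not cross 180°.
Total crossings: 0.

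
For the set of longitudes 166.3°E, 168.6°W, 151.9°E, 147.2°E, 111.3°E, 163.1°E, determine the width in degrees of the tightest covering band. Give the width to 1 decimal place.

80.1°

Sort the longitudes: -168.6°, +111.3°, +147.2°, +151.9°, +163.1°, +166.3°.
Eastward gaps between consecutive values (wrapping around): 279.9°, 35.9°, 4.7°, 11.2°, 3.2°, 25.1°.
Largest gap = 279.9° ⇒ minimal covering band is its complement: 360° − 279.9° = 80.1°.
Band runs from +111.3° eastward to -168.6°, crossing the antimeridian.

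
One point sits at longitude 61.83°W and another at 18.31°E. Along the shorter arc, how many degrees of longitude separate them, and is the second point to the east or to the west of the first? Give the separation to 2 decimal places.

80.14° east

Raw difference: 18.31 − -61.83 = 80.14°.
Normalise into (−180°, 180°]: 80.14° stays 80.14°.
Positive ⇒ the second point lies to the east; separation 80.14°.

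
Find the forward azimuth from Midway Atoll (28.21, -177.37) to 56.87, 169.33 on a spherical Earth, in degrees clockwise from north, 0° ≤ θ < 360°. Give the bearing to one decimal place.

345.5°

Δλ = 169.33 − -177.37 = 346.70°; wrapped into (−180°, 180°]: -13.30°.
θ = atan2( sin Δλ · cos φ₂ , cos φ₁ · sin φ₂ − sin φ₁ · cos φ₂ · cos Δλ )
  = atan2(-0.12573, 0.48654) = -14.489° → normalised to [0°, 360°): 345.511°.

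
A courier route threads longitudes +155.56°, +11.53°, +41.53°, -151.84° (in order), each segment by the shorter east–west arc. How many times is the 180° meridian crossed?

Leg 1: +155.56° → +11.53°, shortest Δλ = -144.03° (west) — does not cross 180°.
Leg 2: +11.53° → +41.53°, shortest Δλ = 30.0° (east) — does not cross 180°.
Leg 3: +41.53° → -151.84°, shortest Δλ = 166.63° (east) — crosses 180°.
Total crossings: 1.

1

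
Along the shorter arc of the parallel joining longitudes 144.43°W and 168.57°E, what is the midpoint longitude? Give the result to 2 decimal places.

Signed shortest Δλ from -144.43° to +168.57° is -47.00°.
Midpoint longitude = -144.43° + (-47.00°)/2 = -144.43° − 23.50° = -167.93°.
(The naïve average (-144.43 + +168.57)/2 = 12.07° is on the wrong side of the globe.)

167.93°W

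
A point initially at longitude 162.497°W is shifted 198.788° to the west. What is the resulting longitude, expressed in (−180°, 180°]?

1.285°W

Start at -162.497°; shift −198.788° → -361.285°.
-361.285° lies outside (−180°, 180°]; add 360° → -1.285°.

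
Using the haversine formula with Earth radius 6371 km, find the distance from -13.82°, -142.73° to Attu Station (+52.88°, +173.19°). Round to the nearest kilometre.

Δλ = 173.19 − -142.73 = 315.92°; wrapped into (−180°, 180°]: -44.08°.
Δφ = 52.88 − -13.82 = 66.70°.
a = sin²(Δφ/2) + cos φ₁ · cos φ₂ · sin²(Δλ/2) = 0.384747.
c = 2·atan2(√a, √(1−a)) = 1.33820 rad → d = 6371·c ≈ 8525.67 km.

8526 km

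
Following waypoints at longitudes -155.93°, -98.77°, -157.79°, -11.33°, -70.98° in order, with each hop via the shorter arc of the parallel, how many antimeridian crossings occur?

0

Leg 1: -155.93° → -98.77°, shortest Δλ = 57.16° (east) — does not cross 180°.
Leg 2: -98.77° → -157.79°, shortest Δλ = -59.02° (west) — does not cross 180°.
Leg 3: -157.79° → -11.33°, shortest Δλ = 146.46° (east) — does not cross 180°.
Leg 4: -11.33° → -70.98°, shortest Δλ = -59.65° (west) — does not cross 180°.
Total crossings: 0.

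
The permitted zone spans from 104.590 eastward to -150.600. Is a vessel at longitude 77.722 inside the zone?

Band width going east from +104.590° to -150.600°: ((-150.600 − 104.590) mod 360) = 104.810°.
Offset of +77.722° east of the west edge: ((77.722 − 104.590) mod 360) = 333.132°.
333.132° > 104.810° ⇒ outside.

No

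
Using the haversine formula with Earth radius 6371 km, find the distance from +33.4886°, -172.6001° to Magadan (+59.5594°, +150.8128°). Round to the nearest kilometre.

Δλ = 150.8128 − -172.6001 = 323.4129°; wrapped into (−180°, 180°]: -36.5871°.
Δφ = 59.5594 − 33.4886 = 26.0708°.
a = sin²(Δφ/2) + cos φ₁ · cos φ₂ · sin²(Δλ/2) = 0.092505.
c = 2·atan2(√a, √(1−a)) = 0.61808 rad → d = 6371·c ≈ 3937.81 km.

3938 km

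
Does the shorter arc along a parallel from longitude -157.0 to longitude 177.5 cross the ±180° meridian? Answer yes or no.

Yes

Naïve |177.5 − -157.0| = 334.5° > 180°, so the shorter arc goes the other way round — across 180°.
Signed shortest Δλ = ((177.5 − -157.0 + 180) mod 360) − 180 = -25.5°.
Going west by 25.5° from -157.0° passes through 180° before reaching +177.5°.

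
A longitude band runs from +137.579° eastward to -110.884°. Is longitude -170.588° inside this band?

Band width going east from +137.579° to -110.884°: ((-110.884 − 137.579) mod 360) = 111.537°.
Offset of -170.588° east of the west edge: ((-170.588 − 137.579) mod 360) = 51.833°.
51.833° ≤ 111.537° ⇒ inside.

Yes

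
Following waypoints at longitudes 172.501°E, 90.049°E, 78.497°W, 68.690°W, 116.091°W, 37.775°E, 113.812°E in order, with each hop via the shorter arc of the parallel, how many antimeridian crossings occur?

0

Leg 1: +172.501° → +90.049°, shortest Δλ = -82.452° (west) — does not cross 180°.
Leg 2: +90.049° → -78.497°, shortest Δλ = -168.546° (west) — does not cross 180°.
Leg 3: -78.497° → -68.690°, shortest Δλ = 9.807° (east) — does not cross 180°.
Leg 4: -68.690° → -116.091°, shortest Δλ = -47.401° (west) — does not cross 180°.
Leg 5: -116.091° → +37.775°, shortest Δλ = 153.866° (east) — does not cross 180°.
Leg 6: +37.775° → +113.812°, shortest Δλ = 76.037° (east) — does not cross 180°.
Total crossings: 0.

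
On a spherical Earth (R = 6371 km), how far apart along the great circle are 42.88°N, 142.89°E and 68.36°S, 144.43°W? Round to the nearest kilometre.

13733 km

Δλ = -144.43 − 142.89 = -287.32°; wrapped into (−180°, 180°]: 72.68°.
Δφ = -68.36 − 42.88 = -111.24°.
a = sin²(Δφ/2) + cos φ₁ · cos φ₂ · sin²(Δλ/2) = 0.776028.
c = 2·atan2(√a, √(1−a)) = 2.15562 rad → d = 6371·c ≈ 13733.48 km.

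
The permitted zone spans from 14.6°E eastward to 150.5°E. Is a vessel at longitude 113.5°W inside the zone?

Band width going east from +14.6° to +150.5°: ((150.5 − 14.6) mod 360) = 135.9°.
Offset of -113.5° east of the west edge: ((-113.5 − 14.6) mod 360) = 231.9°.
231.9° > 135.9° ⇒ outside.

No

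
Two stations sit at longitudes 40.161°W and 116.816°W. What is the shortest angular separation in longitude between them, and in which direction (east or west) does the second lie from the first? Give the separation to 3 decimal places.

76.655° west

Raw difference: -116.816 − -40.161 = -76.655°.
Normalise into (−180°, 180°]: -76.655° stays -76.655°.
Negative ⇒ the second point lies to the west; separation 76.655°.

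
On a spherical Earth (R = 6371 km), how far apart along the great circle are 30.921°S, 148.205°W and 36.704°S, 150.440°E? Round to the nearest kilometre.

5609 km

Δλ = 150.440 − -148.205 = 298.645°; wrapped into (−180°, 180°]: -61.355°.
Δφ = -36.704 − -30.921 = -5.783°.
a = sin²(Δφ/2) + cos φ₁ · cos φ₂ · sin²(Δλ/2) = 0.181583.
c = 2·atan2(√a, √(1−a)) = 0.88041 rad → d = 6371·c ≈ 5609.09 km.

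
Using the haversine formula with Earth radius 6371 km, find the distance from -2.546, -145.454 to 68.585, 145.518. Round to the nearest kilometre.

9439 km

Δλ = 145.518 − -145.454 = 290.972°; wrapped into (−180°, 180°]: -69.028°.
Δφ = 68.585 − -2.546 = 71.131°.
a = sin²(Δφ/2) + cos φ₁ · cos φ₂ · sin²(Δλ/2) = 0.455401.
c = 2·atan2(√a, √(1−a)) = 1.48148 rad → d = 6371·c ≈ 9438.51 km.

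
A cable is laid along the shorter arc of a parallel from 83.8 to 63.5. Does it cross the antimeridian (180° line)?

Signed shortest Δλ = ((63.5 − 83.8 + 180) mod 360) − 180 = -20.3°.
Going west by 20.3° from +83.8° reaches +63.5° without touching 180°.

No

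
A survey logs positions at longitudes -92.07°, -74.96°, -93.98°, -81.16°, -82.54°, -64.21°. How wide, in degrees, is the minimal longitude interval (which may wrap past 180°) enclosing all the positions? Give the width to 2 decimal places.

Sort the longitudes: -93.98°, -92.07°, -82.54°, -81.16°, -74.96°, -64.21°.
Eastward gaps between consecutive values (wrapping around): 1.91°, 9.53°, 1.38°, 6.20°, 10.75°, 330.23°.
Largest gap = 330.23° ⇒ minimal covering band is its complement: 360° − 330.23° = 29.77°.
Band runs from -93.98° eastward to -64.21°.

29.77°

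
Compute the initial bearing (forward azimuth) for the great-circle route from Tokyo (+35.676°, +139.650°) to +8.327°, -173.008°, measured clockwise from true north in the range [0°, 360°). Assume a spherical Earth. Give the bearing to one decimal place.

110.6°

Δλ = -173.008 − 139.650 = -312.658°; wrapped into (−180°, 180°]: 47.342°.
θ = atan2( sin Δλ · cos φ₂ , cos φ₁ · sin φ₂ − sin φ₁ · cos φ₂ · cos Δλ )
  = atan2(0.72766, -0.27338) = 110.591° → normalised to [0°, 360°): 110.591°.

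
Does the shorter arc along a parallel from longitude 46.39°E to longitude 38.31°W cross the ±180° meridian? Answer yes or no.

No

Signed shortest Δλ = ((-38.31 − 46.39 + 180) mod 360) − 180 = -84.7°.
Going west by 84.7° from +46.39° reaches -38.31° without touching 180°.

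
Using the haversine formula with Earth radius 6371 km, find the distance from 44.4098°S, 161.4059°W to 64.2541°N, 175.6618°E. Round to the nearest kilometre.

Δλ = 175.6618 − -161.4059 = 337.0677°; wrapped into (−180°, 180°]: -22.9323°.
Δφ = 64.2541 − -44.4098 = 108.6639°.
a = sin²(Δφ/2) + cos φ₁ · cos φ₂ · sin²(Δλ/2) = 0.672270.
c = 2·atan2(√a, √(1−a)) = 1.92255 rad → d = 6371·c ≈ 12248.54 km.

12249 km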